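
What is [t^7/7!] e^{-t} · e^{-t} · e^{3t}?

1

The EGF product rule gives c_7 = Σ_{k_1+k_2+k_3=7} C(7; k_1,k_2,k_3) · ∏ g_i(k_i), where e^{-t} gives (-1)^k; e^{-t} gives (-1)^k; e^{3t} gives (3)^k.
g_1(k) for k = 0…7: 1, -1, 1, -1, 1, -1, 1, -1.
g_2(k) for k = 0…7: 1, -1, 1, -1, 1, -1, 1, -1.
g_3(k) for k = 0…7: 1, 3, 9, 27, 81, 243, 729, 2187.
First combine the last two factors: h(k) = Σ_j C(k,j)·g_2(j)·g_3(k−j) for k = 0…7: 1, 2, 4, 8, 16, 32, 64, 128.
c_7 = Σ_k C(7,k)·g_1(k)·h(7−k) = 1·1·128 + 7·(-1)·64 + 21·1·32 + 35·(-1)·16 + 35·1·8 + 21·(-1)·4 + 7·1·2 + 1·(-1)·1 = 128 − 448 + 672 − 560 + 280 − 84 + 14 − 1 = 1.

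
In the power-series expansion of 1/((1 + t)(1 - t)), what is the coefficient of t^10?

1

Partial fractions give a closed form: a_n = (1/2)·(-1)^n + (1/2)·1^n.
At n = 10: a_10 = 1.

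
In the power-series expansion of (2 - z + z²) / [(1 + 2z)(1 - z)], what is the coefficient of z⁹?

-938

The denominator gives the recurrence a_n = −a_(n−1) + 2a_(n−2) for n ≥ 3; the numerator fixes a_0 = 2, a_1 = -3, a_2 = 8.
Iterating: 2, -3, 8, -14, 30, -58, 118, -234, 470, -938, so a_9 = -938.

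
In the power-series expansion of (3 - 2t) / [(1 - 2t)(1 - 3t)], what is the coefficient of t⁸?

Partial fractions give a closed form: a_n = (-4)·2^n + (7)·3^n.
At n = 8: a_8 = 44903.

44903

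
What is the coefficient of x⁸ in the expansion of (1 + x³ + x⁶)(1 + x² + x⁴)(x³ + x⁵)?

(1 + x³ + x⁶) has coefficients 1,0,0,1,0,0,1 for degrees 0…6.
(1 + x² + x⁴) has coefficients 1,0,1,0,1,0,0,0,0 for degrees 0…8.
Finally multiplying by (x³ + x⁵), the product of all factors after the first has coefficients 0,0,0,1,0,2,0,2,0 for degrees 0…8.
[x⁸] = 1·0 + 1·2 + 1·0 = 2.

2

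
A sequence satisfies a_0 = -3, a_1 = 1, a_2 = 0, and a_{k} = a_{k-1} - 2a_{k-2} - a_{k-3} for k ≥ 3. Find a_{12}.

-30

The ordinary generating function has denominator 1 - z + 2z^2 + z^3.
Iterating the recurrence: a_0,…,a_{12} = -3, 1, 0, 1, 0, -2, -3, 1, 9, 10, -9, -38, -30.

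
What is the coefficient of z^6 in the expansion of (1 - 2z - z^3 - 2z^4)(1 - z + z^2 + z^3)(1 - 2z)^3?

(1 - 2z - z^3 - 2z^4) has coefficients 1,-2,0,-1,-2 for degrees 0…4.
(1 - z + z^2 + z^3) has coefficients 1,-1,1,1,0,0,0 for degrees 0…6.
Finally multiplying by (1 - 2z)^3, the product of all factors after the first has coefficients 1,-7,19,-25,14,4,-8 for degrees 0…6.
[z^6] = 1·(-8) − 2·4 − 1·(-25) − 2·19 = -29.

-29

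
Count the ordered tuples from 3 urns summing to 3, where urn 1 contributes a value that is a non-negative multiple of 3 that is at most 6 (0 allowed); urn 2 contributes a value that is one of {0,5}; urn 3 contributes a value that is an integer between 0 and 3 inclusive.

The generating function for the choices is (1 + t³ + t⁶)·(1 + t⁵)·(1 + t + t² + t³); the count is [t³].
(1 + t³ + t⁶) has coefficients 1,0,0,1 for degrees 0…3.
(1 + t⁵) has coefficients 1,0,0,0 for degrees 0…3.
Finally multiplying by (1 + t + t² + t³), the product of all factors after the first has coefficients 1,1,1,1 for degrees 0…3.
[t³] = 1·1 + 1·1 = 2.

2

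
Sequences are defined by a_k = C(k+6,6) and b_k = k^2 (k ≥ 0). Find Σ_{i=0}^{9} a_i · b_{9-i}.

35750

This is [x^9] in the product of the two ordinary generating functions.
Σ = 1·81 + 7·64 + 28·49 + 84·36 + 210·25 + 462·16 + 924·9 + 1716·4 + 3003·1 + 5005·0 = 35750.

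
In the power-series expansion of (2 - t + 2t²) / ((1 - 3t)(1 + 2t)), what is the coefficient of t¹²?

607215

The denominator gives the recurrence a_n = a_(n−1) + 6a_(n−2) for n ≥ 3; the numerator fixes a_0 = 2, a_1 = 1, a_2 = 15.
Iterating: 2, 1, 15, 21, 111, 237, 903, 2325, 7743, 21693, 68151, 198309, 607215, so a_12 = 607215.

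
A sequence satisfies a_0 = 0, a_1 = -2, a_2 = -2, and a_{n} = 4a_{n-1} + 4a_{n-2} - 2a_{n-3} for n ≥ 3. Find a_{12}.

-18100992

The ordinary generating function has denominator 1 - 4y - 4y^2 + 2y^3.
Iterating the recurrence: a_0,…,a_{12} = 0, -2, -2, -16, -68, -332, -1568, -7464, -35464, -168576, -801232, -3808304, -18100992.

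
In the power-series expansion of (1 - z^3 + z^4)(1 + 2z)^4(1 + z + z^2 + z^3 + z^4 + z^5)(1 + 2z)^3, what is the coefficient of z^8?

(1 - z^3 + z^4) has coefficients 1,0,0,-1,1 for degrees 0…4.
(1 + 2z)^4 has coefficients 1,8,24,32,16,0,0,0,0 for degrees 0…8.
Multiplying by (1 + z + z^2 + z^3 + z^4 + z^5) gives running coefficients 1,9,33,65,81,81,80,72,48 for degrees 0…8.
Finally multiplying by (1 + 2z)^3, the product of all factors after the first has coefficients 1,15,99,379,939,1611,2058,2172,2088 for degrees 0…8.
[z^8] = 1·2088 − 1·1611 + 1·939 = 1416.

1416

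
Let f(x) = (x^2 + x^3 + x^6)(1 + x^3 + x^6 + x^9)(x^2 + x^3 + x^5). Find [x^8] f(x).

(x^2 + x^3 + x^6) has coefficients 0,0,1,1,0,0,1 for degrees 0…6.
(1 + x^3 + x^6 + x^9) has coefficients 1,0,0,1,0,0,1,0,0 for degrees 0…8.
Finally multiplying by (x^2 + x^3 + x^5), the product of all factors after the first has coefficients 0,0,1,1,0,2,1,0,2 for degrees 0…8.
[x^8] = 1·1 + 1·2 + 1·1 = 4.

4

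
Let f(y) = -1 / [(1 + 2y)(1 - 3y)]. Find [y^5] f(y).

-133

Partial fractions give a closed form: a_n = (-2/5)·(-2)^n + (-3/5)·3^n.
At n = 5: a_5 = -133.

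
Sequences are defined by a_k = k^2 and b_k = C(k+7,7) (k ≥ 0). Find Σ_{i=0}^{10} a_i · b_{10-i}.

136136

This is [x^10] in the product of the two ordinary generating functions.
Σ = 0·19448 + 1·11440 + 4·6435 + 9·3432 + 16·1716 + 25·792 + 36·330 + 49·120 + 64·36 + 81·8 + 100·1 = 136136.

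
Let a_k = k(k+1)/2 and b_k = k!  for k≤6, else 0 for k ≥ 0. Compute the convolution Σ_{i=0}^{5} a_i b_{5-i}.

This is [x^5] in the product of the two ordinary generating functions.
Σ = 0·120 + 1·24 + 3·6 + 6·2 + 10·1 + 15·1 = 79.

79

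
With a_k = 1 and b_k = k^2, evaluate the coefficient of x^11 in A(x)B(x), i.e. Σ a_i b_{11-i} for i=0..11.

506

This is [x^11] in the product of the two ordinary generating functions.
Σ = 1·121 + 1·100 + 1·81 + 1·64 + 1·49 + 1·36 + 1·25 + 1·16 + 1·9 + 1·4 + 1·1 + 1·0 = 506.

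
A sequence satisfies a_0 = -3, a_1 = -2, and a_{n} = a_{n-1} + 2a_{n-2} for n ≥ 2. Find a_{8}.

-428

The ordinary generating function has denominator 1 - t - 2t^2.
Iterating the recurrence: a_0,…,a_{8} = -3, -2, -8, -12, -28, -52, -108, -212, -428.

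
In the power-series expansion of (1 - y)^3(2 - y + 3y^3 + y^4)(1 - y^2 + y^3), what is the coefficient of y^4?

-23

(1 - y)^3 has coefficients 1,-3,3,-1 for degrees 0…3.
(2 - y + 3y^3 + y^4) has coefficients 2,-1,0,3,1 for degrees 0…4.
Finally multiplying by (1 - y^2 + y^3), the product of all factors after the first has coefficients 2,-1,-2,6,0 for degrees 0…4.
[y^4] = 1·0 − 3·6 + 3·(-2) − 1·(-1) = -23.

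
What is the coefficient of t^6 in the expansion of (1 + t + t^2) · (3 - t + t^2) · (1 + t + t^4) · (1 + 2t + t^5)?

14

(1 + t + t^2) has coefficients 1,1,1 for degrees 0…2.
(3 - t + t^2) has coefficients 3,-1,1,0,0,0,0 for degrees 0…6.
Multiplying by (1 + t + t^4) gives running coefficients 3,2,0,1,3,-1,1 for degrees 0…6.
Finally multiplying by (1 + 2t + t^5), the product of all factors after the first has coefficients 3,8,4,1,5,8,1 for degrees 0…6.
[t^6] = 1·1 + 1·8 + 1·5 = 14.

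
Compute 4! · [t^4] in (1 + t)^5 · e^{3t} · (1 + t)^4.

The EGF product rule gives c_4 = Σ_{k_1+k_2+k_3=4} C(4; k_1,k_2,k_3) · ∏ g_i(k_i), where (1+t)^5 gives the falling factorial (5)_k; e^{3t} gives (3)^k; (1+t)^4 gives the falling factorial (4)_k.
g_1(k) for k = 0…4: 1, 5, 20, 60, 120.
g_2(k) for k = 0…4: 1, 3, 9, 27, 81.
g_3(k) for k = 0…4: 1, 4, 12, 24, 24.
First combine the last two factors: h(k) = Σ_j C(k,j)·g_2(j)·g_3(k−j) for k = 0…4: 1, 7, 45, 267, 1473.
c_4 = Σ_k C(4,k)·g_1(k)·h(4−k) = 1·1·1473 + 4·5·267 + 6·20·45 + 4·60·7 + 1·120·1 = 1473 + 5340 + 5400 + 1680 + 120 = 14013.

14013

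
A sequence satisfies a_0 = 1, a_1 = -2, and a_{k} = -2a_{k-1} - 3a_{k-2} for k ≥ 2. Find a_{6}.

The ordinary generating function has denominator 1 + 2q + 3q^2.
Iterating the recurrence: a_0,…,a_{6} = 1, -2, 1, 4, -11, 10, 13.

13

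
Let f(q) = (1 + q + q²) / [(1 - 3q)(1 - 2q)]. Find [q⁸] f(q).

27535

The denominator gives the recurrence a_n = 5a_(n−1) − 6a_(n−2) for n ≥ 3; the numerator fixes a_0 = 1, a_1 = 6, a_2 = 25.
Iterating: 1, 6, 25, 89, 295, 941, 2935, 9029, 27535, so a_8 = 27535.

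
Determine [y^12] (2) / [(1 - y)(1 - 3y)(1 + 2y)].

958778

The denominator gives the recurrence a_n = 2a_(n−1) + 5a_(n−2) − 6a_(n−3) for n ≥ 3; the numerator fixes a_0 = 2, a_1 = 4, a_2 = 18.
Iterating: 2, 4, 18, 44, 154, 420, 1346, 3868, 11946, 35156, 106834, 317772, 958778, so a_12 = 958778.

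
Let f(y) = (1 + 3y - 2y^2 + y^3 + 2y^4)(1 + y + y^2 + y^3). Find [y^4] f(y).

(1 + 3y - 2y^2 + y^3 + 2y^4) has coefficients 1,3,-2,1,2 for degrees 0…4.
(1 + y + y^2 + y^3) has coefficients 1,1,1,1,0 for degrees 0…4.
[y^4] = 1·0 + 3·1 − 2·1 + 1·1 + 2·1 = 4.

4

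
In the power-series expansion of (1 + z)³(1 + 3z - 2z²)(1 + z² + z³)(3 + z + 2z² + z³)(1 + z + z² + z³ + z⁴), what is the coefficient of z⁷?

292

(1 + z)³ has coefficients 1,3,3,1 for degrees 0…3.
(1 + 3z - 2z²) has coefficients 1,3,-2,0,0,0,0,0 for degrees 0…7.
Multiplying by (1 + z² + z³) gives running coefficients 1,3,-1,4,1,-2,0,0 for degrees 0…7.
Multiplying by (3 + z + 2z² + z³) gives running coefficients 3,10,2,18,8,2,4,-3 for degrees 0…7.
Finally multiplying by (1 + z + z² + z³ + z⁴), the product of all factors after the first has coefficients 3,13,15,33,41,40,34,29 for degrees 0…7.
[z⁷] = 1·29 + 3·34 + 3·40 + 1·41 = 292.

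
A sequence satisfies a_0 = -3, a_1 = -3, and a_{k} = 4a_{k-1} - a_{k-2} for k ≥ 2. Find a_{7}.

The ordinary generating function has denominator 1 - 4x + x^2.
Iterating the recurrence: a_0,…,a_{7} = -3, -3, -9, -33, -123, -459, -1713, -6393.

-6393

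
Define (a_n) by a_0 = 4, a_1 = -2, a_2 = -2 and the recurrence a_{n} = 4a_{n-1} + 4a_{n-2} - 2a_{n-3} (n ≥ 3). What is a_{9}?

-249504

The ordinary generating function has denominator 1 - 4z - 4z^2 + 2z^3.
Iterating the recurrence: a_0,…,a_{9} = 4, -2, -2, -24, -100, -492, -2320, -11048, -52488, -249504.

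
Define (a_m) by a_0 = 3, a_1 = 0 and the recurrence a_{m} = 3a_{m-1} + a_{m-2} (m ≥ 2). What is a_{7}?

1080

The ordinary generating function has denominator 1 - 3x - x^2.
Iterating the recurrence: a_0,…,a_{7} = 3, 0, 3, 9, 30, 99, 327, 1080.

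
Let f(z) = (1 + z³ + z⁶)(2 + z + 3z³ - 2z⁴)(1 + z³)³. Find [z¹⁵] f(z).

14

(1 + z³ + z⁶) has coefficients 1,0,0,1,0,0,1 for degrees 0…6.
(2 + z + 3z³ - 2z⁴) has coefficients 2,1,0,3,-2,0,0,0,0,0,0,0,0,0,0,0 for degrees 0…15.
Finally multiplying by (1 + z³)³, the product of all factors after the first has coefficients 2,1,0,9,1,0,15,-3,0,11,-5,0,3,-2,0,0 for degrees 0…15.
[z¹⁵] = 1·0 + 1·3 + 1·11 = 14.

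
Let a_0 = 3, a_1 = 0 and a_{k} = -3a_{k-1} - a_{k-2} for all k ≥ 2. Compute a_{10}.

-7752

The ordinary generating function has denominator 1 + 3z + z^2.
Iterating the recurrence: a_0,…,a_{10} = 3, 0, -3, 9, -24, 63, -165, 432, -1131, 2961, -7752.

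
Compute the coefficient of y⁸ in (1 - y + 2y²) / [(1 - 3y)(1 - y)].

The denominator gives the recurrence a_n = 4a_(n−1) − 3a_(n−2) for n ≥ 3; the numerator fixes a_0 = 1, a_1 = 3, a_2 = 11.
Iterating: 1, 3, 11, 35, 107, 323, 971, 2915, 8747, so a_8 = 8747.

8747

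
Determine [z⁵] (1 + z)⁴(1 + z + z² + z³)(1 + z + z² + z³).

(1 + z)⁴ has coefficients 1,4,6,4,1 for degrees 0…4.
(1 + z + z² + z³) has coefficients 1,1,1,1,0,0 for degrees 0…5.
Finally multiplying by (1 + z + z² + z³), the product of all factors after the first has coefficients 1,2,3,4,3,2 for degrees 0…5.
[z⁵] = 1·2 + 4·3 + 6·4 + 4·3 + 1·2 = 52.

52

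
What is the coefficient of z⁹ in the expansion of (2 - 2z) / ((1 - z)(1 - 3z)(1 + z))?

Partial fractions give a closed form: a_n = (3/2)·3^n + (1/2)·(-1)^n.
At n = 9: a_9 = 29524.

29524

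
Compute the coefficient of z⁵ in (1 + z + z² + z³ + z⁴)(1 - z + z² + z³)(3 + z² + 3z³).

(1 + z + z² + z³ + z⁴) has coefficients 1,1,1,1,1 for degrees 0…4.
(1 - z + z² + z³) has coefficients 1,-1,1,1,0,0 for degrees 0…5.
Finally multiplying by (3 + z² + 3z³), the product of all factors after the first has coefficients 3,-3,4,5,-2,4 for degrees 0…5.
[z⁵] = 1·4 + 1·(-2) + 1·5 + 1·4 + 1·(-3) = 8.

8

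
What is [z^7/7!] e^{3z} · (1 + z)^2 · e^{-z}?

The EGF product rule gives c_7 = Σ_{k_1+k_2+k_3=7} C(7; k_1,k_2,k_3) · ∏ g_i(k_i), where e^{3z} gives (3)^k; (1+z)^2 gives the falling factorial (2)_k; e^{-z} gives (-1)^k.
g_1(k) for k = 0…7: 1, 3, 9, 27, 81, 243, 729, 2187.
g_2(k) for k = 0…7: 1, 2, 2, 0, 0, 0, 0, 0.
g_3(k) for k = 0…7: 1, -1, 1, -1, 1, -1, 1, -1.
First combine the last two factors: h(k) = Σ_j C(k,j)·g_2(j)·g_3(k−j) for k = 0…7: 1, 1, -1, -1, 5, -11, 19, -29.
c_7 = Σ_k C(7,k)·g_1(k)·h(7−k) = 1·1·(-29) + 7·3·19 + 21·9·(-11) + 35·27·5 + 35·81·(-1) + 21·243·(-1) + 7·729·1 + 1·2187·1 = −29 + 399 − 2079 + 4725 − 2835 − 5103 + 5103 + 2187 = 2368.

2368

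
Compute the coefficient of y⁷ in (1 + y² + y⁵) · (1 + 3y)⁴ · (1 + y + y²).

(1 + y² + y⁵) has coefficients 1,0,1,0,0,1 for degrees 0…5.
(1 + 3y)⁴ has coefficients 1,12,54,108,81,0,0,0 for degrees 0…7.
Finally multiplying by (1 + y + y²), the product of all factors after the first has coefficients 1,13,67,174,243,189,81,0 for degrees 0…7.
[y⁷] = 1·0 + 1·189 + 1·67 = 256.

256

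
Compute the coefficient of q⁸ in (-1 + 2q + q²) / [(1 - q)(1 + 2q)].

-298

The denominator gives the recurrence a_n = −a_(n−1) + 2a_(n−2) for n ≥ 3; the numerator fixes a_0 = -1, a_1 = 3, a_2 = -4.
Iterating: -1, 3, -4, 10, -18, 38, -74, 150, -298, so a_8 = -298.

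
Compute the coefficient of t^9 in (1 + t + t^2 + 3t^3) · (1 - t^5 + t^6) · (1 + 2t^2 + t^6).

6

(1 + t + t^2 + 3t^3) has coefficients 1,1,1,3 for degrees 0…3.
(1 - t^5 + t^6) has coefficients 1,0,0,0,0,-1,1,0,0,0 for degrees 0…9.
Finally multiplying by (1 + 2t^2 + t^6), the product of all factors after the first has coefficients 1,0,2,0,0,-1,2,-2,2,0 for degrees 0…9.
[t^9] = 1·0 + 1·2 + 1·(-2) + 3·2 = 6.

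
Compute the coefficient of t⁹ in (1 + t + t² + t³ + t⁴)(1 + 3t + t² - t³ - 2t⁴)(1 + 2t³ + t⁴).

(1 + t + t² + t³ + t⁴) has coefficients 1,1,1,1,1 for degrees 0…4.
(1 + 3t + t² - t³ - 2t⁴) has coefficients 1,3,1,-1,-2,0,0,0,0,0 for degrees 0…9.
Finally multiplying by (1 + 2t³ + t⁴), the product of all factors after the first has coefficients 1,3,1,1,5,5,-1,-5,-2,0 for degrees 0…9.
[t⁹] = 1·0 + 1·(-2) + 1·(-5) + 1·(-1) + 1·5 = -3.

-3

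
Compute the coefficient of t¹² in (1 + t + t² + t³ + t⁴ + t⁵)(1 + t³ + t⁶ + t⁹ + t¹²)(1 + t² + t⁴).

6

(1 + t + t² + t³ + t⁴ + t⁵) has coefficients 1,1,1,1,1,1 for degrees 0…5.
(1 + t³ + t⁶ + t⁹ + t¹²) has coefficients 1,0,0,1,0,0,1,0,0,1,0,0,1 for degrees 0…12.
Finally multiplying by (1 + t² + t⁴), the product of all factors after the first has coefficients 1,0,1,1,1,1,1,1,1,1,1,1,1 for degrees 0…12.
[t¹²] = 1·1 + 1·1 + 1·1 + 1·1 + 1·1 + 1·1 = 6.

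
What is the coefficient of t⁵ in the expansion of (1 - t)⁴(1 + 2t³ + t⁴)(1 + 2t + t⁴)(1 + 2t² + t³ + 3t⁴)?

(1 - t)⁴ has coefficients 1,-4,6,-4,1 for degrees 0…4.
(1 + 2t³ + t⁴) has coefficients 1,0,0,2,1,0 for degrees 0…5.
Multiplying by (1 + 2t + t⁴) gives running coefficients 1,2,0,2,6,2 for degrees 0…5.
Finally multiplying by (1 + 2t² + t³ + 3t⁴), the product of all factors after the first has coefficients 1,2,2,7,11,12 for degrees 0…5.
[t⁵] = 1·12 − 4·11 + 6·7 − 4·2 + 1·2 = 4.

4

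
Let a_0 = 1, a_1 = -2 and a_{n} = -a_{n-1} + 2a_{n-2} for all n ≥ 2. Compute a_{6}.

64

The ordinary generating function has denominator 1 + q - 2q^2.
Iterating the recurrence: a_0,…,a_{6} = 1, -2, 4, -8, 16, -32, 64.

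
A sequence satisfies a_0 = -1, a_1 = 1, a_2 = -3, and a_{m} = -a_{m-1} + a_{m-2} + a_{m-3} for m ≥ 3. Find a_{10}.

The ordinary generating function has denominator 1 + z - z^2 - z^3.
Iterating the recurrence: a_0,…,a_{10} = -1, 1, -3, 3, -5, 5, -7, 7, -9, 9, -11.

-11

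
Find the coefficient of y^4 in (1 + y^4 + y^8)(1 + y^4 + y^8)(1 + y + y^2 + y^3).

(1 + y^4 + y^8) has coefficients 1,0,0,0,1 for degrees 0…4.
(1 + y^4 + y^8) has coefficients 1,0,0,0,1 for degrees 0…4.
Finally multiplying by (1 + y + y^2 + y^3), the product of all factors after the first has coefficients 1,1,1,1,1 for degrees 0…4.
[y^4] = 1·1 + 1·1 = 2.

2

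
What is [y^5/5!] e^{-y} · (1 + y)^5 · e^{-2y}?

The EGF product rule gives c_5 = Σ_{k_1+k_2+k_3=5} C(5; k_1,k_2,k_3) · ∏ g_i(k_i), where e^{-y} gives (-1)^k; (1+y)^5 gives the falling factorial (5)_k; e^{-2y} gives (-2)^k.
g_1(k) for k = 0…5: 1, -1, 1, -1, 1, -1.
g_2(k) for k = 0…5: 1, 5, 20, 60, 120, 120.
g_3(k) for k = 0…5: 1, -2, 4, -8, 16, -32.
First combine the last two factors: h(k) = Σ_j C(k,j)·g_2(j)·g_3(k−j) for k = 0…5: 1, 3, 4, -8, -24, 88.
c_5 = Σ_k C(5,k)·g_1(k)·h(5−k) = 1·1·88 + 5·(-1)·(-24) + 10·1·(-8) + 10·(-1)·4 + 5·1·3 + 1·(-1)·1 = 88 + 120 − 80 − 40 + 15 − 1 = 102.

102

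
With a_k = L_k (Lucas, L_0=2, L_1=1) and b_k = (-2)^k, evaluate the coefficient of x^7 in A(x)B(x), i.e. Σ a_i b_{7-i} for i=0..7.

-243

This is [x^7] in the product of the two ordinary generating functions.
Σ = 2·(-128) + 1·64 + 3·(-32) + 4·16 + 7·(-8) + 11·4 + 18·(-2) + 29·1 = -243.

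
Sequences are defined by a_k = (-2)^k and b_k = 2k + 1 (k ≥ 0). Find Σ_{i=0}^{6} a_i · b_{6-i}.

The convolution is the x^6 coefficient of A(x)B(x).
Σ = 1·13 − 2·11 + 4·9 − 8·7 + 16·5 − 32·3 + 64·1 = 19.

19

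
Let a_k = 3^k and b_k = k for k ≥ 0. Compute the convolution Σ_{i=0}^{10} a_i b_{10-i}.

44281

The convolution is the t^10 coefficient of A(t)B(t).
Σ = 1·10 + 3·9 + 9·8 + 27·7 + 81·6 + 243·5 + 729·4 + 2187·3 + 6561·2 + 19683·1 + 59049·0 = 44281.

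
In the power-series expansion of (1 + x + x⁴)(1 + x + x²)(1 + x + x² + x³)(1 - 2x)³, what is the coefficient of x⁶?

-2

(1 + x + x⁴) has coefficients 1,1,0,0,1 for degrees 0…4.
(1 + x + x²) has coefficients 1,1,1,0,0,0,0 for degrees 0…6.
Multiplying by (1 + x + x² + x³) gives running coefficients 1,2,3,3,2,1,0 for degrees 0…6.
Finally multiplying by (1 - 2x)³, the product of all factors after the first has coefficients 1,-4,3,1,4,1,-6 for degrees 0…6.
[x⁶] = 1·(-6) + 1·1 + 1·3 = -2.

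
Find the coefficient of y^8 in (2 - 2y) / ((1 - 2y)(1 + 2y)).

512

The denominator gives the recurrence a_n = 4a_(n−2) for n ≥ 3; the numerator fixes a_0 = 2, a_1 = -2, a_2 = 8.
Iterating: 2, -2, 8, -8, 32, -32, 128, -128, 512, so a_8 = 512.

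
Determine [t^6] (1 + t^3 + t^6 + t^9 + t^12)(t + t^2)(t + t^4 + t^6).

2

(1 + t^3 + t^6 + t^9 + t^12) has coefficients 1,0,0,1,0,0,1 for degrees 0…6.
(t + t^2) has coefficients 0,1,1,0,0,0,0 for degrees 0…6.
Finally multiplying by (t + t^4 + t^6), the product of all factors after the first has coefficients 0,0,1,1,0,1,1 for degrees 0…6.
[t^6] = 1·1 + 1·1 + 1·0 = 2.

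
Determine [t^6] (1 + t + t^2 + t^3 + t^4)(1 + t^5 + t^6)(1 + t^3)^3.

8

(1 + t + t^2 + t^3 + t^4) has coefficients 1,1,1,1,1 for degrees 0…4.
(1 + t^5 + t^6) has coefficients 1,0,0,0,0,1,1 for degrees 0…6.
Finally multiplying by (1 + t^3)^3, the product of all factors after the first has coefficients 1,0,0,3,0,1,4 for degrees 0…6.
[t^6] = 1·4 + 1·1 + 1·0 + 1·3 + 1·0 = 8.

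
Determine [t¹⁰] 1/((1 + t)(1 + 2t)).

Partial fractions give a closed form: a_n = (-1)·(-1)^n + (2)·(-2)^n.
At n = 10: a_10 = 2047.

2047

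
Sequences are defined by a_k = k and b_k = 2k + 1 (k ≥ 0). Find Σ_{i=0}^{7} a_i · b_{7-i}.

This is [x^7] in the product of the two ordinary generating functions.
Σ = 0·15 + 1·13 + 2·11 + 3·9 + 4·7 + 5·5 + 6·3 + 7·1 = 140.

140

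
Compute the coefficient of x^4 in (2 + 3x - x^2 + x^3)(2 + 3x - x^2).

4

(2 + 3x - x^2 + x^3) has coefficients 2,3,-1,1 for degrees 0…3.
(2 + 3x - x^2) has coefficients 2,3,-1,0,0 for degrees 0…4.
[x^4] = 2·0 + 3·0 − 1·(-1) + 1·3 = 4.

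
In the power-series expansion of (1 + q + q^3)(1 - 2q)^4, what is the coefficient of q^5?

40

(1 + q + q^3) has coefficients 1,1,0,1 for degrees 0…3.
(1 - 2q)^4 has coefficients 1,-8,24,-32,16,0 for degrees 0…5.
[q^5] = 1·0 + 1·16 + 1·24 = 40.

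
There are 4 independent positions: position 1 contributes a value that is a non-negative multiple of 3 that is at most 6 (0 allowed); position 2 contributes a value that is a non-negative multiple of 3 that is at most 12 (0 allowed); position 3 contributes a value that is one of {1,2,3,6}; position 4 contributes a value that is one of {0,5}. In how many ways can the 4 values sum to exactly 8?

The generating function for the choices is (1 + z^3 + z^6)·(1 + z^3 + z^6 + z^9 + z^12)·(z + z^2 + z^3 + z^6)·(1 + z^5); the count is [z^8].
(1 + z^3 + z^6) has coefficients 1,0,0,1,0,0,1 for degrees 0…6.
(1 + z^3 + z^6 + z^9 + z^12) has coefficients 1,0,0,1,0,0,1,0,0 for degrees 0…8.
Multiplying by (z + z^2 + z^3 + z^6) gives running coefficients 0,1,1,1,1,1,2,1,1 for degrees 0…8.
Finally multiplying by (1 + z^5), the product of all factors after the first has coefficients 0,1,1,1,1,1,3,2,2 for degrees 0…8.
[z^8] = 1·2 + 1·1 + 1·1 = 4.

4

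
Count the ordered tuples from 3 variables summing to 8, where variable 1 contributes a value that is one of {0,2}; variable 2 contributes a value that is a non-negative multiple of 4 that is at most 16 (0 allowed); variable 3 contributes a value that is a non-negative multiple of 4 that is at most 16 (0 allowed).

3

The generating function for the choices is (1 + t^2)·(1 + t^4 + t^8 + t^12 + t^16)·(1 + t^4 + t^8 + t^12 + t^16); the count is [t^8].
(1 + t^2) has coefficients 1,0,1 for degrees 0…2.
(1 + t^4 + t^8 + t^12 + t^16) has coefficients 1,0,0,0,1,0,0,0,1 for degrees 0…8.
Finally multiplying by (1 + t^4 + t^8 + t^12 + t^16), the product of all factors after the first has coefficients 1,0,0,0,2,0,0,0,3 for degrees 0…8.
[t^8] = 1·3 + 1·0 = 3.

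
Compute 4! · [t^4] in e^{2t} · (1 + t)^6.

The EGF product rule gives c_4 = Σ_{k_1+k_2=4} C(4; k_1,k_2) · ∏ g_i(k_i), where e^{2t} gives (2)^k; (1+t)^6 gives the falling factorial (6)_k.
g_1(k) for k = 0…4: 1, 2, 4, 8, 16.
g_2(k) for k = 0…4: 1, 6, 30, 120, 360.
c_4 = Σ_k C(4,k)·g_1(k)·g_2(4−k) = 1·1·360 + 4·2·120 + 6·4·30 + 4·8·6 + 1·16·1 = 360 + 960 + 720 + 192 + 16 = 2248.

2248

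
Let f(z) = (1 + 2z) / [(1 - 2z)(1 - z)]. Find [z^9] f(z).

2045

Partial fractions give a closed form: a_n = (4)·2^n + (-3)·1^n.
At n = 9: a_9 = 2045.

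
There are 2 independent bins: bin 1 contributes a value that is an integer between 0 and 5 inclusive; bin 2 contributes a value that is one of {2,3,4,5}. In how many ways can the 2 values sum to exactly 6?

4

The generating function for the choices is (1 + q + q² + q³ + q⁴ + q⁵)·(q² + q³ + q⁴ + q⁵); the count is [q⁶].
(1 + q + q² + q³ + q⁴ + q⁵) has coefficients 1,1,1,1,1,1 for degrees 0…5.
(q² + q³ + q⁴ + q⁵) has coefficients 0,0,1,1,1,1,0 for degrees 0…6.
[q⁶] = 1·0 + 1·1 + 1·1 + 1·1 + 1·1 + 1·0 = 4.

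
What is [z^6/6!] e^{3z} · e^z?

The EGF product rule gives c_6 = Σ_{k_1+k_2=6} C(6; k_1,k_2) · ∏ g_i(k_i), where e^{3z} gives (3)^k; e^z gives (1)^k.
g_1(k) for k = 0…6: 1, 3, 9, 27, 81, 243, 729.
g_2(k) for k = 0…6: 1, 1, 1, 1, 1, 1, 1.
c_6 = Σ_k C(6,k)·g_1(k)·g_2(6−k) = 1·1·1 + 6·3·1 + 15·9·1 + 20·27·1 + 15·81·1 + 6·243·1 + 1·729·1 = 1 + 18 + 135 + 540 + 1215 + 1458 + 729 = 4096.

4096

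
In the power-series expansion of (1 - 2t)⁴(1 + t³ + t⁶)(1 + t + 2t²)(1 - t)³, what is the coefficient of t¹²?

264

(1 - 2t)⁴ has coefficients 1,-8,24,-32,16 for degrees 0…4.
(1 + t³ + t⁶) has coefficients 1,0,0,1,0,0,1,0,0,0,0,0,0 for degrees 0…12.
Multiplying by (1 + t + 2t²) gives running coefficients 1,1,2,1,1,2,1,1,2,0,0,0,0 for degrees 0…12.
Finally multiplying by (1 - t)³, the product of all factors after the first has coefficients 1,-2,2,-3,3,0,-3,3,0,-4,5,-2,0 for degrees 0…12.
[t¹²] = 1·0 − 8·(-2) + 24·5 − 32·(-4) + 16·0 = 264.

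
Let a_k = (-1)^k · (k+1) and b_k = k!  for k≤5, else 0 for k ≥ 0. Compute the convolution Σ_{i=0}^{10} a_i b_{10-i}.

This is [x^10] in the product of the two ordinary generating functions.
Σ = 1·0 − 2·0 + 3·0 − 4·0 + 5·0 − 6·120 + 7·24 − 8·6 + 9·2 − 10·1 + 11·1 = -581.

-581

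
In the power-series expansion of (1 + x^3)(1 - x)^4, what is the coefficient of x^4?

(1 + x^3) has coefficients 1,0,0,1 for degrees 0…3.
(1 - x)^4 has coefficients 1,-4,6,-4,1 for degrees 0…4.
[x^4] = 1·1 + 1·(-4) = -3.

-3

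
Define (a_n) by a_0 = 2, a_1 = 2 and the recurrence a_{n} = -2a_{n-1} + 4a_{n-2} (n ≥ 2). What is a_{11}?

-43008

The ordinary generating function has denominator 1 + 2y - 4y^2.
Iterating the recurrence: a_0,…,a_{11} = 2, 2, 4, 0, 16, -32, 128, -384, 1280, -4096, 13312, -43008.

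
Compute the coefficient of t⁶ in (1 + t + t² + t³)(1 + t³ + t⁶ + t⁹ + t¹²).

2

(1 + t + t² + t³) has coefficients 1,1,1,1 for degrees 0…3.
(1 + t³ + t⁶ + t⁹ + t¹²) has coefficients 1,0,0,1,0,0,1 for degrees 0…6.
[t⁶] = 1·1 + 1·0 + 1·0 + 1·1 = 2.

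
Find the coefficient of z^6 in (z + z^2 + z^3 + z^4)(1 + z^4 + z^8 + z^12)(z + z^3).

2

(z + z^2 + z^3 + z^4) has coefficients 0,1,1,1,1 for degrees 0…4.
(1 + z^4 + z^8 + z^12) has coefficients 1,0,0,0,1,0,0 for degrees 0…6.
Finally multiplying by (z + z^3), the product of all factors after the first has coefficients 0,1,0,1,0,1,0 for degrees 0…6.
[z^6] = 1·1 + 1·0 + 1·1 + 1·0 = 2.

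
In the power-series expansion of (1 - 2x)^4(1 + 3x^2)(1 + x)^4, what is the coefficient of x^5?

20

(1 - 2x)^4 has coefficients 1,-8,24,-32,16 for degrees 0…4.
(1 + 3x^2) has coefficients 1,0,3,0,0,0 for degrees 0…5.
Finally multiplying by (1 + x)^4, the product of all factors after the first has coefficients 1,4,9,16,19,12 for degrees 0…5.
[x^5] = 1·12 − 8·19 + 24·16 − 32·9 + 16·4 = 20.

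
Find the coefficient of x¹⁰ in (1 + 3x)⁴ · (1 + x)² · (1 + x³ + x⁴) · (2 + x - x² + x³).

(1 + 3x)⁴ has coefficients 1,12,54,108,81 for degrees 0…4.
(1 + x)² has coefficients 1,2,1,0,0,0,0,0,0,0,0 for degrees 0…10.
Multiplying by (1 + x³ + x⁴) gives running coefficients 1,2,1,1,3,3,1,0,0,0,0 for degrees 0…10.
Finally multiplying by (2 + x - x² + x³), the product of all factors after the first has coefficients 2,5,3,2,8,9,3,1,2,1,0 for degrees 0…10.
[x¹⁰] = 1·0 + 12·1 + 54·2 + 108·1 + 81·3 = 471.

471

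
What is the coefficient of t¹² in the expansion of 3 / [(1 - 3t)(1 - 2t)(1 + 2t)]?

Partial fractions give a closed form: a_n = (27/5)·3^n + (-3)·2^n + (3/5)·(-2)^n.
At n = 12: a_12 = 2859951.

2859951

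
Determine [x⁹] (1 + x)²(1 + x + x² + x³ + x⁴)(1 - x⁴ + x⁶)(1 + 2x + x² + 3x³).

-6

(1 + x)² has coefficients 1,2,1 for degrees 0…2.
(1 + x + x² + x³ + x⁴) has coefficients 1,1,1,1,1,0,0,0,0,0 for degrees 0…9.
Multiplying by (1 - x⁴ + x⁶) gives running coefficients 1,1,1,1,0,-1,0,0,0,1 for degrees 0…9.
Finally multiplying by (1 + 2x + x² + 3x³), the product of all factors after the first has coefficients 1,3,4,7,6,3,1,-1,-3,1 for degrees 0…9.
[x⁹] = 1·1 + 2·(-3) + 1·(-1) = -6.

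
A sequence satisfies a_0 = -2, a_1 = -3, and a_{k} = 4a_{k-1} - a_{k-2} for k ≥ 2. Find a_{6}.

The ordinary generating function has denominator 1 - 4q + q^2.
Iterating the recurrence: a_0,…,a_{6} = -2, -3, -10, -37, -138, -515, -1922.

-1922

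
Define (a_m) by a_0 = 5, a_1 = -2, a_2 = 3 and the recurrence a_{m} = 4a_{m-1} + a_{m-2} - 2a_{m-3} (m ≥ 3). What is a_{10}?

The ordinary generating function has denominator 1 - 4q - q^2 + 2q^3.
Iterating the recurrence: a_0,…,a_{10} = 5, -2, 3, 0, 7, 22, 95, 388, 1603, 6610, 27267.

27267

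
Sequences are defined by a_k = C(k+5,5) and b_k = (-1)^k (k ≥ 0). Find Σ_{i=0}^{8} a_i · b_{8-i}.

791

The convolution is the t^8 coefficient of A(t)B(t).
Σ = 1·1 + 6·(-1) + 21·1 + 56·(-1) + 126·1 + 252·(-1) + 462·1 + 792·(-1) + 1287·1 = 791.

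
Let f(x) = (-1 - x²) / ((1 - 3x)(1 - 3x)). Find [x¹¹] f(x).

The denominator gives the recurrence a_n = 6a_(n−1) − 9a_(n−2) for n ≥ 3; the numerator fixes a_0 = -1, a_1 = -6, a_2 = -28.
Iterating: -1, -6, -28, -114, -432, -1566, -5508, -18954, -64152, -214326, -708588, -2322594, so a_11 = -2322594.

-2322594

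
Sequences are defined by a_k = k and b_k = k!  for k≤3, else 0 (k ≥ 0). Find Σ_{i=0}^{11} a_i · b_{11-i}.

87

Write out a_i and b_{11-i} for i = 0,…,11 and sum the products.
Σ = 0·0 + 1·0 + 2·0 + 3·0 + 4·0 + 5·0 + 6·0 + 7·0 + 8·6 + 9·2 + 10·1 + 11·1 = 87.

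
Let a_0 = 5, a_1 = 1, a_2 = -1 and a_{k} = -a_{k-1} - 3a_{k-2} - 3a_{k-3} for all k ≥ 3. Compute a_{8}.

125

The ordinary generating function has denominator 1 + q + 3q^2 + 3q^3.
Iterating the recurrence: a_0,…,a_{8} = 5, 1, -1, -17, 17, 37, -37, -125, 125.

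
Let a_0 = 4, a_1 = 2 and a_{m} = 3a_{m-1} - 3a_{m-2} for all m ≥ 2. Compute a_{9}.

648

The ordinary generating function has denominator 1 - 3y + 3y^2.
Iterating the recurrence: a_0,…,a_{9} = 4, 2, -6, -24, -54, -90, -108, -54, 162, 648.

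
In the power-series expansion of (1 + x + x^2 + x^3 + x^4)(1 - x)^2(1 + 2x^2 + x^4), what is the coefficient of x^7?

(1 + x + x^2 + x^3 + x^4) has coefficients 1,1,1,1,1 for degrees 0…4.
(1 - x)^2 has coefficients 1,-2,1,0,0,0,0,0 for degrees 0…7.
Finally multiplying by (1 + 2x^2 + x^4), the product of all factors after the first has coefficients 1,-2,3,-4,3,-2,1,0 for degrees 0…7.
[x^7] = 1·0 + 1·1 + 1·(-2) + 1·3 + 1·(-4) = -2.

-2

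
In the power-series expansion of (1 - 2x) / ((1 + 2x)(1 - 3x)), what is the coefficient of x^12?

Partial fractions give a closed form: a_n = (4/5)·(-2)^n + (1/5)·3^n.
At n = 12: a_12 = 109565.

109565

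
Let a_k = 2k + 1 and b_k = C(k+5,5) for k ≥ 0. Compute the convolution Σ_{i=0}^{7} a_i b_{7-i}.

5148

This is [x^7] in the product of the two ordinary generating functions.
Σ = 1·792 + 3·462 + 5·252 + 7·126 + 9·56 + 11·21 + 13·6 + 15·1 = 5148.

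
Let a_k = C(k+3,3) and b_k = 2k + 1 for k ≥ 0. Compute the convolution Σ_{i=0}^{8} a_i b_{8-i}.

2079

The convolution is the t^8 coefficient of A(t)B(t).
Σ = 1·17 + 4·15 + 10·13 + 20·11 + 35·9 + 56·7 + 84·5 + 120·3 + 165·1 = 2079.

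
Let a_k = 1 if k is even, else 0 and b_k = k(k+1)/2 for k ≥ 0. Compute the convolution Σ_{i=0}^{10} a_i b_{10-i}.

The convolution is the t^10 coefficient of A(t)B(t).
Σ = 1·55 + 0·45 + 1·36 + 0·28 + 1·21 + 0·15 + 1·10 + 0·6 + 1·3 + 0·1 + 1·0 = 125.

125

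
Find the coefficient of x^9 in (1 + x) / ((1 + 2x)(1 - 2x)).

256

Partial fractions give a closed form: a_n = (1/4)·(-2)^n + (3/4)·2^n.
At n = 9: a_9 = 256.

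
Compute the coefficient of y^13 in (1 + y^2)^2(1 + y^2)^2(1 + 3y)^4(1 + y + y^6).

777

(1 + y^2)^2 has coefficients 1,0,2,0,1 for degrees 0…4.
(1 + y^2)^2 has coefficients 1,0,2,0,1,0,0,0,0,0,0,0,0,0 for degrees 0…13.
Multiplying by (1 + 3y)^4 gives running coefficients 1,12,56,132,190,228,216,108,81,0,0,0,0,0 for degrees 0…13.
Finally multiplying by (1 + y + y^6), the product of all factors after the first has coefficients 1,13,68,188,322,418,445,336,245,213,190,228,216,108 for degrees 0…13.
[y^13] = 1·108 + 2·228 + 1·213 = 777.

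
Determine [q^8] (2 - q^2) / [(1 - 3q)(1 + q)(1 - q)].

13942

The denominator gives the recurrence a_n = 3a_(n−1) + a_(n−2) − 3a_(n−3) for n ≥ 3; the numerator fixes a_0 = 2, a_1 = 6, a_2 = 19.
Iterating: 2, 6, 19, 57, 172, 516, 1549, 4647, 13942, so a_8 = 13942.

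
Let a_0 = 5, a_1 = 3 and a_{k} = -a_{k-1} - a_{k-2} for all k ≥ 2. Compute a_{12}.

The ordinary generating function has denominator 1 + y + y^2.
Iterating the recurrence: a_0,…,a_{12} = 5, 3, -8, 5, 3, -8, 5, 3, -8, 5, 3, -8, 5.

5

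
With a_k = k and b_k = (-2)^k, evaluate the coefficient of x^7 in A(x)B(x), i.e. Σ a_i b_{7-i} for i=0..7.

The convolution is the x^7 coefficient of A(x)B(x).
Σ = 0·(-128) + 1·64 + 2·(-32) + 3·16 + 4·(-8) + 5·4 + 6·(-2) + 7·1 = 31.

31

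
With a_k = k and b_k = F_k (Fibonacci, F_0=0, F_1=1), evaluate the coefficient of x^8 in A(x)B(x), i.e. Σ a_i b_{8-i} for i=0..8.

79

Write out a_i and b_{8-i} for i = 0,…,8 and sum the products.
Σ = 0·21 + 1·13 + 2·8 + 3·5 + 4·3 + 5·2 + 6·1 + 7·1 + 8·0 = 79.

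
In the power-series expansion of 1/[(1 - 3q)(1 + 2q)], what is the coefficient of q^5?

133

Partial fractions give a closed form: a_n = (3/5)·3^n + (2/5)·(-2)^n.
At n = 5: a_5 = 133.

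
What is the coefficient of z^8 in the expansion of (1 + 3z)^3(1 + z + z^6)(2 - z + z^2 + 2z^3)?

46

(1 + 3z)^3 has coefficients 1,9,27,27 for degrees 0…3.
(1 + z + z^6) has coefficients 1,1,0,0,0,0,1,0,0 for degrees 0…8.
Finally multiplying by (2 - z + z^2 + 2z^3), the product of all factors after the first has coefficients 2,1,0,3,2,0,2,-1,1 for degrees 0…8.
[z^8] = 1·1 + 9·(-1) + 27·2 + 27·0 = 46.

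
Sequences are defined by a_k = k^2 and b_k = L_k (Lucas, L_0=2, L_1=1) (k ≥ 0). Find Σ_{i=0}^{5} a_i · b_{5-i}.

The convolution is the t^5 coefficient of A(t)B(t).
Σ = 0·11 + 1·7 + 4·4 + 9·3 + 16·1 + 25·2 = 116.

116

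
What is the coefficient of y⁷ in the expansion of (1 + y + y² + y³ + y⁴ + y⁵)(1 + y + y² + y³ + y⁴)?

3

(1 + y + y² + y³ + y⁴ + y⁵) has coefficients 1,1,1,1,1,1 for degrees 0…5.
(1 + y + y² + y³ + y⁴) has coefficients 1,1,1,1,1,0,0,0 for degrees 0…7.
[y⁷] = 1·0 + 1·0 + 1·0 + 1·1 + 1·1 + 1·1 = 3.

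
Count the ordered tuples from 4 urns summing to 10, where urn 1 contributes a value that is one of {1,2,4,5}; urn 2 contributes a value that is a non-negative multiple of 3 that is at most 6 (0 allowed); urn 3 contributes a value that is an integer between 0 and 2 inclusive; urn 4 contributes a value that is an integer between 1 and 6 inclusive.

The generating function for the choices is (z + z^2 + z^4 + z^5)·(1 + z^3 + z^6)·(1 + z + z^2)·(z + z^2 + z^3 + z^4 + z^5 + z^6); the count is [z^10].
(z + z^2 + z^4 + z^5) has coefficients 0,1,1,0,1,1 for degrees 0…5.
(1 + z^3 + z^6) has coefficients 1,0,0,1,0,0,1,0,0,0,0 for degrees 0…10.
Multiplying by (1 + z + z^2) gives running coefficients 1,1,1,1,1,1,1,1,1,0,0 for degrees 0…10.
Finally multiplying by (z + z^2 + z^3 + z^4 + z^5 + z^6), the product of all factors after the first has coefficients 0,1,2,3,4,5,6,6,6,6,5 for degrees 0…10.
[z^10] = 1·6 + 1·6 + 1·6 + 1·5 = 23.

23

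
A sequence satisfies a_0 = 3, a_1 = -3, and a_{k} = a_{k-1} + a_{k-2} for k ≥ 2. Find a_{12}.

-165

The ordinary generating function has denominator 1 - t - t^2.
Iterating the recurrence: a_0,…,a_{12} = 3, -3, 0, -3, -3, -6, -9, -15, -24, -39, -63, -102, -165.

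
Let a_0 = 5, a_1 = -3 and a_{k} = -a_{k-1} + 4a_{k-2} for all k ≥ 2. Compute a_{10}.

The ordinary generating function has denominator 1 + z - 4z^2.
Iterating the recurrence: a_0,…,a_{10} = 5, -3, 23, -35, 127, -267, 775, -1843, 4943, -12315, 32087.

32087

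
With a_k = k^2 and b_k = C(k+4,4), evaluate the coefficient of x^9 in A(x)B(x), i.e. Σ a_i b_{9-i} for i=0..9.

The convolution is the t^9 coefficient of A(t)B(t).
Σ = 0·715 + 1·495 + 4·330 + 9·210 + 16·126 + 25·70 + 36·35 + 49·15 + 64·5 + 81·1 = 9867.

9867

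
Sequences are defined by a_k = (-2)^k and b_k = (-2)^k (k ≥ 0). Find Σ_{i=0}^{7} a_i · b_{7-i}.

-1024

Write out a_i and b_{7-i} for i = 0,…,7 and sum the products.
Σ = 1·(-128) − 2·64 + 4·(-32) − 8·16 + 16·(-8) − 32·4 + 64·(-2) − 128·1 = -1024.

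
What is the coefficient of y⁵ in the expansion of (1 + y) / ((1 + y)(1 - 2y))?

Partial fractions give a closed form: a_n = (1)·2^n.
At n = 5: a_5 = 32.

32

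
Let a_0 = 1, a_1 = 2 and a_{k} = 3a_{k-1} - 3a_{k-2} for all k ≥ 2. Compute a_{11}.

243

The ordinary generating function has denominator 1 - 3t + 3t^2.
Iterating the recurrence: a_0,…,a_{11} = 1, 2, 3, 3, 0, -9, -27, -54, -81, -81, 0, 243.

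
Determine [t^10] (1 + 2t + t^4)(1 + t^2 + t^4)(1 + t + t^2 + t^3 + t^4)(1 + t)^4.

(1 + 2t + t^4) has coefficients 1,2,0,0,1 for degrees 0…4.
(1 + t^2 + t^4) has coefficients 1,0,1,0,1,0,0,0,0,0,0 for degrees 0…10.
Multiplying by (1 + t + t^2 + t^3 + t^4) gives running coefficients 1,1,2,2,3,2,2,1,1,0,0 for degrees 0…10.
Finally multiplying by (1 + t)^4, the product of all factors after the first has coefficients 1,5,12,20,28,35,38,35,28,20,12 for degrees 0…10.
[t^10] = 1·12 + 2·20 + 1·38 = 90.

90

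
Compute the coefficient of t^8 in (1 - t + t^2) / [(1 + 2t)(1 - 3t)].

The denominator gives the recurrence a_n = a_(n−1) + 6a_(n−2) for n ≥ 3; the numerator fixes a_0 = 1, a_1 = 0, a_2 = 7.
Iterating: 1, 0, 7, 7, 49, 91, 385, 931, 3241, so a_8 = 3241.

3241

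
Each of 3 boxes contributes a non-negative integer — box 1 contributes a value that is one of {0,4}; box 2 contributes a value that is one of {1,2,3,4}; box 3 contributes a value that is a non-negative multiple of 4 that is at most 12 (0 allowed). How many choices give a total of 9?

2

The generating function for the choices is (1 + y^4)·(y + y^2 + y^3 + y^4)·(1 + y^4 + y^8 + y^12); the count is [y^9].
(1 + y^4) has coefficients 1,0,0,0,1 for degrees 0…4.
(y + y^2 + y^3 + y^4) has coefficients 0,1,1,1,1,0,0,0,0,0 for degrees 0…9.
Finally multiplying by (1 + y^4 + y^8 + y^12), the product of all factors after the first has coefficients 0,1,1,1,1,1,1,1,1,1 for degrees 0…9.
[y^9] = 1·1 + 1·1 = 2.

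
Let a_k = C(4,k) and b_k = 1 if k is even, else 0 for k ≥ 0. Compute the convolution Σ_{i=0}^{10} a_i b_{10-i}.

Write out a_i and b_{10-i} for i = 0,…,10 and sum the products.
Σ = 1·1 + 4·0 + 6·1 + 4·0 + 1·1 + 0·0 + 0·1 + 0·0 + 0·1 + 0·0 + 0·1 = 8.

8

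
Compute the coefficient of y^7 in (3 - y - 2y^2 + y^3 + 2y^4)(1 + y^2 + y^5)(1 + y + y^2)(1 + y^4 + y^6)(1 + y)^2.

33

(3 - y - 2y^2 + y^3 + 2y^4) has coefficients 3,-1,-2,1,2 for degrees 0…4.
(1 + y^2 + y^5) has coefficients 1,0,1,0,0,1,0,0 for degrees 0…7.
Multiplying by (1 + y + y^2) gives running coefficients 1,1,2,1,1,1,1,1 for degrees 0…7.
Multiplying by (1 + y^4 + y^6) gives running coefficients 1,1,2,1,2,2,4,3 for degrees 0…7.
Finally multiplying by (1 + y)^2, the product of all factors after the first has coefficients 1,3,5,6,6,7,10,13 for degrees 0…7.
[y^7] = 3·13 − 1·10 − 2·7 + 1·6 + 2·6 = 33.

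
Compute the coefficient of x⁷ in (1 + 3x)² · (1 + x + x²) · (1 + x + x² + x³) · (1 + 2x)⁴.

3289

(1 + 3x)² has coefficients 1,6,9 for degrees 0…2.
(1 + x + x²) has coefficients 1,1,1,0,0,0,0,0 for degrees 0…7.
Multiplying by (1 + x + x² + x³) gives running coefficients 1,2,3,3,2,1,0,0 for degrees 0…7.
Finally multiplying by (1 + 2x)⁴, the product of all factors after the first has coefficients 1,10,43,107,178,217,200,136 for degrees 0…7.
[x⁷] = 1·136 + 6·200 + 9·217 = 3289.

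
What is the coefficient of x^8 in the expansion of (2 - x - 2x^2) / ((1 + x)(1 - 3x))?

7108

The denominator gives the recurrence a_n = 2a_(n−1) + 3a_(n−2) for n ≥ 3; the numerator fixes a_0 = 2, a_1 = 3, a_2 = 10.
Iterating: 2, 3, 10, 29, 88, 263, 790, 2369, 7108, so a_8 = 7108.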